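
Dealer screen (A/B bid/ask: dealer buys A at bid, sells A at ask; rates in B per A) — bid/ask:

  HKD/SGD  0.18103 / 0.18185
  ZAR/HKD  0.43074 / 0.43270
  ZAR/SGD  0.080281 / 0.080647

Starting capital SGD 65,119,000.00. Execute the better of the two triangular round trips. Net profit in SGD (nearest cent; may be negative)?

Net profit: SGD 1,319,572.96

Best loop SGD → HKD → ZAR → SGD:
SGD 65,119,000.00 ÷ 0.18185 (buy HKD at ask) = HKD 358,091,833.93
HKD 358,091,833.93 ÷ 0.43270 (buy ZAR at ask) = ZAR 827,575,303.74
ZAR 827,575,303.74 × 0.080281 (sell ZAR at bid) = SGD 66,438,572.96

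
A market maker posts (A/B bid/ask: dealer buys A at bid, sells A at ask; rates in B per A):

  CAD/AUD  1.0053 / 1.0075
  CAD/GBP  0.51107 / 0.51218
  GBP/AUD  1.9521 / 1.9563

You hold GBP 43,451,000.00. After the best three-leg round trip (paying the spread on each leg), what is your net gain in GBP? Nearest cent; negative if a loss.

Best loop GBP → CAD → AUD → GBP:
GBP 43,451,000.00 ÷ 0.51218 (buy CAD at ask) = CAD 84,835,409.43
CAD 84,835,409.43 × 1.0053 (sell CAD at bid) = AUD 85,285,037.10
AUD 85,285,037.10 ÷ 1.9563 (buy GBP at ask) = GBP 43,595,070.85

Net profit: GBP 144,070.85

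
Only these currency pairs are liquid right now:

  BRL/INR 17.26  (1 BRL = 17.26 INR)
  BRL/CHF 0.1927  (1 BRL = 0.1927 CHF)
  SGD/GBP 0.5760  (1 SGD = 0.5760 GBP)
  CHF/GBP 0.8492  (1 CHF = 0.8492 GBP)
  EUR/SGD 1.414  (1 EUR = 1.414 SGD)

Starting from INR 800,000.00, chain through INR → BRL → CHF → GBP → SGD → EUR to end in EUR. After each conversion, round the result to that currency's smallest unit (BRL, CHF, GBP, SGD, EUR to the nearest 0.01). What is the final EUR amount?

EUR 9,312.55

INR 800,000.00 ÷ 17.26 = BRL 46,349.94
BRL 46,349.94 × 0.1927 = CHF 8,931.63
CHF 8,931.63 × 0.8492 = GBP 7,584.74
GBP 7,584.74 ÷ 0.5760 = SGD 13,167.95
SGD 13,167.95 ÷ 1.414 = EUR 9,312.55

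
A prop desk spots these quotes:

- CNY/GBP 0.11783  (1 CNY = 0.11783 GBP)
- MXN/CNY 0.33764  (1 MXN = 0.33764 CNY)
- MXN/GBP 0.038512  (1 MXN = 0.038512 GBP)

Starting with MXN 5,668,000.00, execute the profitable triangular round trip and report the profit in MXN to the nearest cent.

Profitable loop is MXN → CNY → GBP → MXN:
MXN 5,668,000.00 × 0.33764 = CNY 1,913,743.52
CNY 1,913,743.52 × 0.11783 = GBP 225,496.40
GBP 225,496.40 ÷ 0.038512 = MXN 5,855,224.32
Profit = MXN 5,855,224.32 − MXN 5,668,000.00

Profit: MXN 187,224.32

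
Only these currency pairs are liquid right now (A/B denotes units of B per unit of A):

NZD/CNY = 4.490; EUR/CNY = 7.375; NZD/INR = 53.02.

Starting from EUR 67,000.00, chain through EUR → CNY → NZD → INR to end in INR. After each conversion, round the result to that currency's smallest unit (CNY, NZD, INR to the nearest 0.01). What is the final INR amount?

EUR 67,000.00 × 7.375 = CNY 494,125.00
CNY 494,125.00 ÷ 4.490 = NZD 110,050.11
NZD 110,050.11 × 53.02 = INR 5,834,856.83

INR 5,834,856.83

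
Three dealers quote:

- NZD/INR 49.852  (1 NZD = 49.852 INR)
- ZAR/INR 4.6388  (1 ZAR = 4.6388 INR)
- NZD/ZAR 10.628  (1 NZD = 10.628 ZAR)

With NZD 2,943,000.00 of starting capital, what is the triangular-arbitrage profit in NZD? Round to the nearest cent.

Profit: NZD 32,881.64

Profitable loop is NZD → INR → ZAR → NZD:
NZD 2,943,000.00 × 49.852 = INR 146,714,436.00
INR 146,714,436.00 ÷ 4.6388 = ZAR 31,627,670.09
ZAR 31,627,670.09 ÷ 10.628 = NZD 2,975,881.64
Profit = NZD 2,975,881.64 − NZD 2,943,000.00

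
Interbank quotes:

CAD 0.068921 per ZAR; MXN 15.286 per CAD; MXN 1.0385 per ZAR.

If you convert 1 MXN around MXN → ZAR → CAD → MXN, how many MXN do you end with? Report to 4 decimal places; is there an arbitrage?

Around MXN → ZAR → CAD → MXN: 1 ÷ 1.0385 × 0.068921 × 15.286 = 1.014469
Product > 1; profitable direction is MXN → ZAR → CAD → MXN.

1.0145 (arbitrage exists)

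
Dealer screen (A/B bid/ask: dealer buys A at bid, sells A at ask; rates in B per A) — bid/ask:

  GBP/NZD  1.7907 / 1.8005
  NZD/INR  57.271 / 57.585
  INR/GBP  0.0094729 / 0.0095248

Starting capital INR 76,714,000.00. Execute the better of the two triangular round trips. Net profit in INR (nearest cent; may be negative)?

Net profit: INR 967,260.87

Best loop INR → NZD → GBP → INR:
INR 76,714,000.00 ÷ 57.585 (buy NZD at ask) = NZD 1,332,187.20
NZD 1,332,187.20 ÷ 1.8005 (buy GBP at ask) = GBP 739,898.47
GBP 739,898.47 ÷ 0.0095248 (buy INR at ask) = INR 77,681,260.87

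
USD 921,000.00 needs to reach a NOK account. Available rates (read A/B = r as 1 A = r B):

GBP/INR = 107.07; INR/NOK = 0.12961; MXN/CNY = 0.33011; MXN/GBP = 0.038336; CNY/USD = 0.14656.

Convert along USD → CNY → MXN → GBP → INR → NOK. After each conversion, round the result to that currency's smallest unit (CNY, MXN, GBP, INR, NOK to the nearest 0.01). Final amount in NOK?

NOK 10,127,414.93

USD 921,000.00 ÷ 0.14656 = CNY 6,284,115.72
CNY 6,284,115.72 ÷ 0.33011 = MXN 19,036,429.43
MXN 19,036,429.43 × 0.038336 = GBP 729,780.56
GBP 729,780.56 × 107.07 = INR 78,137,604.56
INR 78,137,604.56 × 0.12961 = NOK 10,127,414.93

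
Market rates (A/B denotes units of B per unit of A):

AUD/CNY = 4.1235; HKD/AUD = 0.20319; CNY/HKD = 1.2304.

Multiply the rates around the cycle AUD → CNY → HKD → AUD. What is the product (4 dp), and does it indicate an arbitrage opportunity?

1.0309 (arbitrage exists)

Around AUD → CNY → HKD → AUD: 1 × 4.1235 × 1.2304 × 0.20319 = 1.030896
Product > 1; profitable direction is AUD → CNY → HKD → AUD.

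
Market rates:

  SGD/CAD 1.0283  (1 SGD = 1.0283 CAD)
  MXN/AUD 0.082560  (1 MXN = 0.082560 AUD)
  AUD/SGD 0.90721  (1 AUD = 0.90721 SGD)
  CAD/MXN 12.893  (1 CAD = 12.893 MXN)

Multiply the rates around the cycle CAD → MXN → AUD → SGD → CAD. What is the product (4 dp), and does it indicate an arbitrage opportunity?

Around CAD → MXN → AUD → SGD → CAD: 1 × 12.893 × 0.082560 × 0.90721 × 1.0283 = 0.993005
Product < 1; profitable direction is CAD → SGD → AUD → MXN → CAD.

0.9930 (arbitrage exists)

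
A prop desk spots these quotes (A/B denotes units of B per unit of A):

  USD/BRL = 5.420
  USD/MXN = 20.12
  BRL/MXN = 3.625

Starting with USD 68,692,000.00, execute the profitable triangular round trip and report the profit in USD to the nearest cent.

Profitable loop is USD → MXN → BRL → USD:
USD 68,692,000.00 × 20.12 = MXN 1,382,083,040.00
MXN 1,382,083,040.00 ÷ 3.625 = BRL 381,264,286.90
BRL 381,264,286.90 ÷ 5.420 = USD 70,343,964.37
Profit = USD 70,343,964.37 − USD 68,692,000.00

Profit: USD 1,651,964.37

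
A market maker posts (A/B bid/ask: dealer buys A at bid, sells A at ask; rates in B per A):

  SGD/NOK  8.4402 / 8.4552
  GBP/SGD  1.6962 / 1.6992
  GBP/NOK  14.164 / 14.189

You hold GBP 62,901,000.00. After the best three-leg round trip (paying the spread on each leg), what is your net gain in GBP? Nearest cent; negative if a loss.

Best loop GBP → SGD → NOK → GBP:
GBP 62,901,000.00 × 1.6962 (sell GBP at bid) = SGD 106,692,676.20
SGD 106,692,676.20 × 8.4402 (sell SGD at bid) = NOK 900,507,525.66
NOK 900,507,525.66 ÷ 14.189 (buy GBP at ask) = GBP 63,465,186.11

Net profit: GBP 564,186.11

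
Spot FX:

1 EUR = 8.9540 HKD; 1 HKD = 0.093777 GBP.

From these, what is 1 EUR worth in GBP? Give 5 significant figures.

EUR/GBP = 0.83968

1 EUR × 8.9540 = 8.954 HKD
8.954 HKD × 0.093777 = 0.839679 GBP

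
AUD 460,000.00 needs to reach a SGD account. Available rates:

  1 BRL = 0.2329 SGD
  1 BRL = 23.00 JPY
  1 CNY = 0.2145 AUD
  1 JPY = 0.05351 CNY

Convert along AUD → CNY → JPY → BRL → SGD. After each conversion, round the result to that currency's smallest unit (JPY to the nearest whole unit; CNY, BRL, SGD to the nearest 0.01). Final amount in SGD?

SGD 405,823.54

AUD 460,000.00 ÷ 0.2145 = CNY 2,144,522.14
CNY 2,144,522.14 ÷ 0.05351 = JPY 40,077,035
JPY 40,077,035 ÷ 23.00 = BRL 1,742,479.78
BRL 1,742,479.78 × 0.2329 = SGD 405,823.54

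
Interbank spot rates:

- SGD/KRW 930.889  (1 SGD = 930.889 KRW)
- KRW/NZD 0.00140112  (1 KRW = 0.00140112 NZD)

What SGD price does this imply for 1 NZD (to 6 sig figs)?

NZD/SGD = 0.766702

1 NZD ÷ 0.00140112 = 713.715 KRW
713.715 KRW ÷ 930.889 = 0.766702 SGD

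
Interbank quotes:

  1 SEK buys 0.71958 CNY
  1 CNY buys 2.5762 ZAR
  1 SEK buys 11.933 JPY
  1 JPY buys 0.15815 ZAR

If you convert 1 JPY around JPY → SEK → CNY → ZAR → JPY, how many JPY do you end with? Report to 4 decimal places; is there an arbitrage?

0.9823 (arbitrage exists)

Around JPY → SEK → CNY → ZAR → JPY: 1 ÷ 11.933 × 0.71958 × 2.5762 ÷ 0.15815 = 0.982290
Product < 1; profitable direction is JPY → ZAR → CNY → SEK → JPY.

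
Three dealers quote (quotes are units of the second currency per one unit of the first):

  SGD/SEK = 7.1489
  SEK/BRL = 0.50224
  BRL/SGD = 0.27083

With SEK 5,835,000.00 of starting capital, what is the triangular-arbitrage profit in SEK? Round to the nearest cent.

Profit: SEK 165,584.70

Profitable loop is SEK → SGD → BRL → SEK:
SEK 5,835,000.00 ÷ 7.1489 = SGD 816,209.49
SGD 816,209.49 ÷ 0.27083 = BRL 3,013,733.66
BRL 3,013,733.66 ÷ 0.50224 = SEK 6,000,584.70
Profit = SEK 6,000,584.70 − SEK 5,835,000.00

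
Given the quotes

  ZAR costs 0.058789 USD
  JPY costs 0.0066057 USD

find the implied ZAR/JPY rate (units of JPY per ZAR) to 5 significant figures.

ZAR/JPY = 8.8997

1 ZAR × 0.058789 = 0.058789 USD
0.058789 USD ÷ 0.0066057 = 8.89974 JPY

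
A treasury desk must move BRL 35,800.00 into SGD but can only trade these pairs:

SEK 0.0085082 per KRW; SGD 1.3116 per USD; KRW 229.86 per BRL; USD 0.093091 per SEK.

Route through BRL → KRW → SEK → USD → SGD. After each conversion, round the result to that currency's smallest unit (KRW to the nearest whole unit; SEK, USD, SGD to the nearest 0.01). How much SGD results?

SGD 8,548.56

BRL 35,800.00 × 229.86 = KRW 8,228,988
KRW 8,228,988 × 0.0085082 = SEK 70,013.88
SEK 70,013.88 × 0.093091 = USD 6,517.66
USD 6,517.66 × 1.3116 = SGD 8,548.56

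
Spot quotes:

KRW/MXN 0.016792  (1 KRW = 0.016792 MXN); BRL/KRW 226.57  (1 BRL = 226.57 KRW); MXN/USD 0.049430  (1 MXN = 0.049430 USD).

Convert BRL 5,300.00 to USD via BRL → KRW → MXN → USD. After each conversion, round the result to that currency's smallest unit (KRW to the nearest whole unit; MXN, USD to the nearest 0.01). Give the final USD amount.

BRL 5,300.00 × 226.57 = KRW 1,200,821
KRW 1,200,821 × 0.016792 = MXN 20,164.19
MXN 20,164.19 × 0.049430 = USD 996.72

USD 996.72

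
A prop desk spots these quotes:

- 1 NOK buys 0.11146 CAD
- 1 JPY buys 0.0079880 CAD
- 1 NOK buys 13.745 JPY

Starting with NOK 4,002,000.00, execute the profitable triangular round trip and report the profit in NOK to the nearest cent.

Profit: NOK 60,686.61

Profitable loop is NOK → CAD → JPY → NOK:
NOK 4,002,000.00 × 0.11146 = CAD 446,062.92
CAD 446,062.92 ÷ 0.0079880 = JPY 55,841,627
JPY 55,841,627 ÷ 13.745 = NOK 4,062,686.61
Profit = NOK 4,062,686.61 − NOK 4,002,000.00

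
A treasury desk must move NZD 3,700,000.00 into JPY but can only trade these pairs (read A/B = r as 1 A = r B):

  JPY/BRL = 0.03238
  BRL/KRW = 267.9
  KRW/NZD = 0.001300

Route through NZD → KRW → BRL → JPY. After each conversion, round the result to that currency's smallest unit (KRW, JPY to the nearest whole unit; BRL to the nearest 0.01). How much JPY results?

JPY 328,101,952

NZD 3,700,000.00 ÷ 0.001300 = KRW 2,846,153,846
KRW 2,846,153,846 ÷ 267.9 = BRL 10,623,941.19
BRL 10,623,941.19 ÷ 0.03238 = JPY 328,101,952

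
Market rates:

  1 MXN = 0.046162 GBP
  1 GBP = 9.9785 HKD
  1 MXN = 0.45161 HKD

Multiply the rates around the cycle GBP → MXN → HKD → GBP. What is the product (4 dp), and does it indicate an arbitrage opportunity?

0.9804 (arbitrage exists)

Around GBP → MXN → HKD → GBP: 1 ÷ 0.046162 × 0.45161 ÷ 9.9785 = 0.980423
Product < 1; profitable direction is GBP → HKD → MXN → GBP.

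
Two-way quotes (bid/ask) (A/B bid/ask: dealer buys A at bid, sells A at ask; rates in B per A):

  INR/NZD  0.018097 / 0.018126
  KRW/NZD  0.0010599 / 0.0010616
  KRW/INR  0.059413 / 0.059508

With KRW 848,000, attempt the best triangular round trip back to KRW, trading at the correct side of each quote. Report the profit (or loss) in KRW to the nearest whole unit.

Best loop KRW → INR → NZD → KRW:
KRW 848,000 × 0.059413 (sell KRW at bid) = INR 50,382.22
INR 50,382.22 × 0.018097 (sell INR at bid) = NZD 911.77
NZD 911.77 ÷ 0.0010616 (buy KRW at ask) = KRW 858,861

Net profit: KRW 10,861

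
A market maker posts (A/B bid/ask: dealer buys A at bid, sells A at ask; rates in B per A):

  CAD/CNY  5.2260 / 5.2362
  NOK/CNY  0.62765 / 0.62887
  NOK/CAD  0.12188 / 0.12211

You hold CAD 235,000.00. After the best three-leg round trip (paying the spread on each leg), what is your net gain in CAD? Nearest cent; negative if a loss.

Net profit: CAD 3,017.47

Best loop CAD → CNY → NOK → CAD:
CAD 235,000.00 × 5.2260 (sell CAD at bid) = CNY 1,228,110.00
CNY 1,228,110.00 ÷ 0.62887 (buy NOK at ask) = NOK 1,952,883.74
NOK 1,952,883.74 × 0.12188 (sell NOK at bid) = CAD 238,017.47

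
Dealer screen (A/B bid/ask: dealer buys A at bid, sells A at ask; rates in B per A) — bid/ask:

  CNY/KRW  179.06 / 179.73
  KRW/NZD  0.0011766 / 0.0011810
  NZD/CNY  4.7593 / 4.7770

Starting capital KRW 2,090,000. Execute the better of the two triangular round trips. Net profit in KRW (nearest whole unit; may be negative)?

Net profit: KRW 5,641

Best loop KRW → NZD → CNY → KRW:
KRW 2,090,000 × 0.0011766 (sell KRW at bid) = NZD 2,459.09
NZD 2,459.09 × 4.7593 (sell NZD at bid) = CNY 11,703.57
CNY 11,703.57 × 179.06 (sell CNY at bid) = KRW 2,095,641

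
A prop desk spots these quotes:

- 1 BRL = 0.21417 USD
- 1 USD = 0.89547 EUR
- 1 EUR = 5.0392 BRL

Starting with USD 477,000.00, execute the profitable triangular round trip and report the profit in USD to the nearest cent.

Profitable loop is USD → BRL → EUR → USD:
USD 477,000.00 ÷ 0.21417 = BRL 2,227,202.69
BRL 2,227,202.69 ÷ 5.0392 = EUR 441,975.45
EUR 441,975.45 ÷ 0.89547 = USD 493,568.13
Profit = USD 493,568.13 − USD 477,000.00

Profit: USD 16,568.13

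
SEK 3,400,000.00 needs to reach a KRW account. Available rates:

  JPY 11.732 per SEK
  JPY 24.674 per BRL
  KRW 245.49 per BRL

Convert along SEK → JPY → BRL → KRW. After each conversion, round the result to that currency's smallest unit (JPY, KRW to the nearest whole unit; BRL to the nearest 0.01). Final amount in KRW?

SEK 3,400,000.00 × 11.732 = JPY 39,888,800
JPY 39,888,800 ÷ 24.674 = BRL 1,616,632.89
BRL 1,616,632.89 × 245.49 = KRW 396,867,208

KRW 396,867,208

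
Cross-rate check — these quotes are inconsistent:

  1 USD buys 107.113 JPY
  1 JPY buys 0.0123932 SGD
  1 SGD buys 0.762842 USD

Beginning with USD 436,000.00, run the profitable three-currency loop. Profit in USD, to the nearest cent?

Profitable loop is USD → JPY → SGD → USD:
USD 436,000.00 × 107.113 = JPY 46,701,268
JPY 46,701,268 × 0.0123932 = SGD 578,778.15
SGD 578,778.15 × 0.762842 = USD 441,516.28
Profit = USD 441,516.28 − USD 436,000.00

Profit: USD 5,516.28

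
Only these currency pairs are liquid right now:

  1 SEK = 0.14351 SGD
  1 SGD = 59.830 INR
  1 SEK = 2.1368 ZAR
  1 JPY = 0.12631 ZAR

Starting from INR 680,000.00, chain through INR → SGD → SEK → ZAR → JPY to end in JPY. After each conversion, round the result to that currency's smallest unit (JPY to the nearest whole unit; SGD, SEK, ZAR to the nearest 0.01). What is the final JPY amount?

JPY 1,339,782

INR 680,000.00 ÷ 59.830 = SGD 11,365.54
SGD 11,365.54 ÷ 0.14351 = SEK 79,196.85
SEK 79,196.85 × 2.1368 = ZAR 169,227.83
ZAR 169,227.83 ÷ 0.12631 = JPY 1,339,782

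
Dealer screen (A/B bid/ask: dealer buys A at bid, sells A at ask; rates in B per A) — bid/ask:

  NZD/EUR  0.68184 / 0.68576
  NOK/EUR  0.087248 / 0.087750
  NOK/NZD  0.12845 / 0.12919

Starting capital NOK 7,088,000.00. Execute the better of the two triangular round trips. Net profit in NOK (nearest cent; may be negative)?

Net result: NOK -13,542.08 (no profitable arbitrage after spreads)

Best loop NOK → NZD → EUR → NOK:
NOK 7,088,000.00 × 0.12845 (sell NOK at bid) = NZD 910,453.60
NZD 910,453.60 × 0.68184 (sell NZD at bid) = EUR 620,783.68
EUR 620,783.68 ÷ 0.087750 (buy NOK at ask) = NOK 7,074,457.92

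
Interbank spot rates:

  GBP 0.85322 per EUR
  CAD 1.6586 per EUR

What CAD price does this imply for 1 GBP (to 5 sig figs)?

GBP/CAD = 1.9439

1 GBP ÷ 0.85322 = 1.17203 EUR
1.17203 EUR × 1.6586 = 1.94393 CAD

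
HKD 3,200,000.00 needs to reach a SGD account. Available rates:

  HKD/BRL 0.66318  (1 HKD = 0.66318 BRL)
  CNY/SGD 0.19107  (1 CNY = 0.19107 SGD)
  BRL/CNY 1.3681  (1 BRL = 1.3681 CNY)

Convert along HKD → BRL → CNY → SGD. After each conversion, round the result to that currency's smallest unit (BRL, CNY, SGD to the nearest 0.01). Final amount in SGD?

SGD 554,742.89

HKD 3,200,000.00 × 0.66318 = BRL 2,122,176.00
BRL 2,122,176.00 × 1.3681 = CNY 2,903,348.99
CNY 2,903,348.99 × 0.19107 = SGD 554,742.89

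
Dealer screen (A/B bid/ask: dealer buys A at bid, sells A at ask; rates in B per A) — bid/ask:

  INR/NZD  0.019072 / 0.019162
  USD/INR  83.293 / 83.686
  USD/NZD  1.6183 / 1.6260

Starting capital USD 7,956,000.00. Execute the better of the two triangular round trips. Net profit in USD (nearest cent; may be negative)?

Best loop USD → NZD → INR → USD:
USD 7,956,000.00 × 1.6183 (sell USD at bid) = NZD 12,875,194.80
NZD 12,875,194.80 ÷ 0.019162 (buy INR at ask) = INR 671,912,890.09
INR 671,912,890.09 ÷ 83.686 (buy USD at ask) = USD 8,028,976.05

Net profit: USD 72,976.05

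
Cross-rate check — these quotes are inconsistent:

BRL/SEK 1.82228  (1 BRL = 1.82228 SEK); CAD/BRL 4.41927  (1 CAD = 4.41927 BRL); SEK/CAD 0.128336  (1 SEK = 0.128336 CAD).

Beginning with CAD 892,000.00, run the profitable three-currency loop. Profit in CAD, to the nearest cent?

Profitable loop is CAD → BRL → SEK → CAD:
CAD 892,000.00 × 4.41927 = BRL 3,941,988.84
BRL 3,941,988.84 × 1.82228 = SEK 7,183,407.42
SEK 7,183,407.42 × 0.128336 = CAD 921,889.78
Profit = CAD 921,889.78 − CAD 892,000.00

Profit: CAD 29,889.78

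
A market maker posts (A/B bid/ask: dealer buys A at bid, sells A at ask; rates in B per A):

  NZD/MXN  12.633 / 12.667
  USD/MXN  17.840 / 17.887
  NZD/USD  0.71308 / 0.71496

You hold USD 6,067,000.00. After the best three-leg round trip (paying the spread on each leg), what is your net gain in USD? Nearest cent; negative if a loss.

Best loop USD → MXN → NZD → USD:
USD 6,067,000.00 × 17.840 (sell USD at bid) = MXN 108,235,280.00
MXN 108,235,280.00 ÷ 12.667 (buy NZD at ask) = NZD 8,544,665.67
NZD 8,544,665.67 × 0.71308 (sell NZD at bid) = USD 6,093,030.19

Net profit: USD 26,030.19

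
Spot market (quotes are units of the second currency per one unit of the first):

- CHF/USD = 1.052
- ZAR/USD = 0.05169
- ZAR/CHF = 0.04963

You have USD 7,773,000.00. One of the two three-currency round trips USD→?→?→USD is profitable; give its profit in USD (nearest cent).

Profit: USD 78,310.46

Profitable loop is USD → ZAR → CHF → USD:
USD 7,773,000.00 ÷ 0.05169 = ZAR 150,377,248.98
ZAR 150,377,248.98 × 0.04963 = CHF 7,463,222.87
CHF 7,463,222.87 × 1.052 = USD 7,851,310.46
Profit = USD 7,851,310.46 − USD 7,773,000.00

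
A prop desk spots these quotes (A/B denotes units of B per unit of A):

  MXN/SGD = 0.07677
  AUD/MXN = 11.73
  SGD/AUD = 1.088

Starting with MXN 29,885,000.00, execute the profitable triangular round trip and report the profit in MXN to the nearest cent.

Profit: MXN 617,456.19

Profitable loop is MXN → AUD → SGD → MXN:
MXN 29,885,000.00 ÷ 11.73 = AUD 2,547,740.84
AUD 2,547,740.84 ÷ 1.088 = SGD 2,341,673.56
SGD 2,341,673.56 ÷ 0.07677 = MXN 30,502,456.19
Profit = MXN 30,502,456.19 − MXN 29,885,000.00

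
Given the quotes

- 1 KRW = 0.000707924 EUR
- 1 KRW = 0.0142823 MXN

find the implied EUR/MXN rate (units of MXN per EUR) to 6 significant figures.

1 EUR ÷ 0.000707924 = 1412.58 KRW
1412.58 KRW × 0.0142823 = 20.1749 MXN

EUR/MXN = 20.1749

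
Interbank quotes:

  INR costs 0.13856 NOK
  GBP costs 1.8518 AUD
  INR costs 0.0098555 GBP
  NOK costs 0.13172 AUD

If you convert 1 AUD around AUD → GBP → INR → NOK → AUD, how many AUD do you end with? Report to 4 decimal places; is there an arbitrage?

Around AUD → GBP → INR → NOK → AUD: 1 ÷ 1.8518 ÷ 0.0098555 × 0.13856 × 0.13172 = 1.000039
Product ≈ 1 (deviation 0.004%, within rounding noise).

1.0000 (no arbitrage)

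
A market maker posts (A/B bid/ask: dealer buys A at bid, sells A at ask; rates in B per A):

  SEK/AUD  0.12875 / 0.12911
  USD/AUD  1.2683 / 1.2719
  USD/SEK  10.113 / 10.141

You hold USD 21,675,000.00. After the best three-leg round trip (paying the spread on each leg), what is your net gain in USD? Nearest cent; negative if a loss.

Net profit: USD 513,777.94

Best loop USD → SEK → AUD → USD:
USD 21,675,000.00 × 10.113 (sell USD at bid) = SEK 219,199,275.00
SEK 219,199,275.00 × 0.12875 (sell SEK at bid) = AUD 28,221,906.66
AUD 28,221,906.66 ÷ 1.2719 (buy USD at ask) = USD 22,188,777.94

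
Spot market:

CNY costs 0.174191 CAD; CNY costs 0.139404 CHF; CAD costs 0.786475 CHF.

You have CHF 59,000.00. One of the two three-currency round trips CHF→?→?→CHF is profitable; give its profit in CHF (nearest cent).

Profitable loop is CHF → CAD → CNY → CHF:
CHF 59,000.00 ÷ 0.786475 = CAD 75,018.28
CAD 75,018.28 ÷ 0.174191 = CNY 430,666.78
CNY 430,666.78 × 0.139404 = CHF 60,036.67
Profit = CHF 60,036.67 − CHF 59,000.00

Profit: CHF 1,036.67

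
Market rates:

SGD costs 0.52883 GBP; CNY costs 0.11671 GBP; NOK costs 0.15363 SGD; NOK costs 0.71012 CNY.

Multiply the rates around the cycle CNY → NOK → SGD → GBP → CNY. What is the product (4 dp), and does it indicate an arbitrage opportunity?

Around CNY → NOK → SGD → GBP → CNY: 1 ÷ 0.71012 × 0.15363 × 0.52883 ÷ 0.11671 = 0.980285
Product < 1; profitable direction is CNY → GBP → SGD → NOK → CNY.

0.9803 (arbitrage exists)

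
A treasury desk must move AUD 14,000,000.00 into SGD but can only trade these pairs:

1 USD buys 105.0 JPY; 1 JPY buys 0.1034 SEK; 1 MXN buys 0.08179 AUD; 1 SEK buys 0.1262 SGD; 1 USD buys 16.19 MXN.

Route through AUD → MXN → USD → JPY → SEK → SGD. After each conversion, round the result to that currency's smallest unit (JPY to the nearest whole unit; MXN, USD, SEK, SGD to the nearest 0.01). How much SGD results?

SGD 14,486,056.39

AUD 14,000,000.00 ÷ 0.08179 = MXN 171,170,069.69
MXN 171,170,069.69 ÷ 16.19 = USD 10,572,579.97
USD 10,572,579.97 × 105.0 = JPY 1,110,120,897
JPY 1,110,120,897 × 0.1034 = SEK 114,786,500.75
SEK 114,786,500.75 × 0.1262 = SGD 14,486,056.39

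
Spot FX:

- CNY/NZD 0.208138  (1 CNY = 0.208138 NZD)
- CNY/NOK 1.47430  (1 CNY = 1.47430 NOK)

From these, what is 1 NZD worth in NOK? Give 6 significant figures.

NZD/NOK = 7.08328

1 NZD ÷ 0.208138 = 4.8045 CNY
4.8045 CNY × 1.47430 = 7.08328 NOK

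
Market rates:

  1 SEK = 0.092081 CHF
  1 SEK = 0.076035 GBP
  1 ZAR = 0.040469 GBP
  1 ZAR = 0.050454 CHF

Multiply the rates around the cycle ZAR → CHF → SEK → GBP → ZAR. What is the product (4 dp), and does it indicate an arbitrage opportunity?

1.0295 (arbitrage exists)

Around ZAR → CHF → SEK → GBP → ZAR: 1 × 0.050454 ÷ 0.092081 × 0.076035 ÷ 0.040469 = 1.029477
Product > 1; profitable direction is ZAR → CHF → SEK → GBP → ZAR.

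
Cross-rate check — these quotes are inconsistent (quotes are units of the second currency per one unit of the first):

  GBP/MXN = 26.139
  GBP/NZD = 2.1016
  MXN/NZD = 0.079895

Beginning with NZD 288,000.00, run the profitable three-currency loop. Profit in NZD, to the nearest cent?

Profit: NZD 1,823.75

Profitable loop is NZD → MXN → GBP → NZD:
NZD 288,000.00 ÷ 0.079895 = MXN 3,604,731.21
MXN 3,604,731.21 ÷ 26.139 = GBP 137,906.24
GBP 137,906.24 × 2.1016 = NZD 289,823.75
Profit = NZD 289,823.75 − NZD 288,000.00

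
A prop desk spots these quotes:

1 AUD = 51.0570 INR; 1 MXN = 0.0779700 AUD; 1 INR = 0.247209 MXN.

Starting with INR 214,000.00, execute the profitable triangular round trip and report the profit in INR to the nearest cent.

Profit: INR 3,453.63

Profitable loop is INR → AUD → MXN → INR:
INR 214,000.00 ÷ 51.0570 = AUD 4,191.39
AUD 4,191.39 ÷ 0.0779700 = MXN 53,756.50
MXN 53,756.50 ÷ 0.247209 = INR 217,453.63
Profit = INR 217,453.63 − INR 214,000.00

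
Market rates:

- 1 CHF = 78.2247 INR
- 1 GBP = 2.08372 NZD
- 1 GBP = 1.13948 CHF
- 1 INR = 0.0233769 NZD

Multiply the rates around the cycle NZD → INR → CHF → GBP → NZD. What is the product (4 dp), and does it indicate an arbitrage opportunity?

1.0000 (no arbitrage)

Around NZD → INR → CHF → GBP → NZD: 1 ÷ 0.0233769 ÷ 78.2247 ÷ 1.13948 × 2.08372 = 1.000004
Product ≈ 1 (deviation 0.000%, within rounding noise).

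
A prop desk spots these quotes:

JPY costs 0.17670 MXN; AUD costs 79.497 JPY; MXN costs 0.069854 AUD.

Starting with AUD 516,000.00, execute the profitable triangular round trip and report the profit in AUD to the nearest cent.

Profit: AUD 9,861.21

Profitable loop is AUD → MXN → JPY → AUD:
AUD 516,000.00 ÷ 0.069854 = MXN 7,386,835.40
MXN 7,386,835.40 ÷ 0.17670 = JPY 41,804,388
JPY 41,804,388 ÷ 79.497 = AUD 525,861.21
Profit = AUD 525,861.21 − AUD 516,000.00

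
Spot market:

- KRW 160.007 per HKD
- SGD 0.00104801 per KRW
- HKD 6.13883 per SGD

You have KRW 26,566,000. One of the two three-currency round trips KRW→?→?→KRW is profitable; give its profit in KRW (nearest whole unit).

Profitable loop is KRW → SGD → HKD → KRW:
KRW 26,566,000 × 0.00104801 = SGD 27,841.43
SGD 27,841.43 × 6.13883 = HKD 170,913.83
HKD 170,913.83 × 160.007 = KRW 27,347,409
Profit = KRW 27,347,409 − KRW 26,566,000

Profit: KRW 781,409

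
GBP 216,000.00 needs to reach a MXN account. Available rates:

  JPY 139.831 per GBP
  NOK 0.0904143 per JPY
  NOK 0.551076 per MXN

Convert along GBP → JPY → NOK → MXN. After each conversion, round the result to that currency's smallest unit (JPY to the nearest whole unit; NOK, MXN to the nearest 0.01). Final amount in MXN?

MXN 4,955,447.07

GBP 216,000.00 × 139.831 = JPY 30,203,496
JPY 30,203,496 × 0.0904143 = NOK 2,730,827.95
NOK 2,730,827.95 ÷ 0.551076 = MXN 4,955,447.07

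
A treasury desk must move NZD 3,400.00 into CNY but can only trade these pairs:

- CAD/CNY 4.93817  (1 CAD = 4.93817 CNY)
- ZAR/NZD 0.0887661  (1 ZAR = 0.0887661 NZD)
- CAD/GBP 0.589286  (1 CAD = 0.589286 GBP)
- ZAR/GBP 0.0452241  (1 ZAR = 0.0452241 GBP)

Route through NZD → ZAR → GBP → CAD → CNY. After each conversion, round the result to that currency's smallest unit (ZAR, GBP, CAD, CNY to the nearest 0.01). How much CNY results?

CNY 14,515.80

NZD 3,400.00 ÷ 0.0887661 = ZAR 38,302.91
ZAR 38,302.91 × 0.0452241 = GBP 1,732.21
GBP 1,732.21 ÷ 0.589286 = CAD 2,939.51
CAD 2,939.51 × 4.93817 = CNY 14,515.80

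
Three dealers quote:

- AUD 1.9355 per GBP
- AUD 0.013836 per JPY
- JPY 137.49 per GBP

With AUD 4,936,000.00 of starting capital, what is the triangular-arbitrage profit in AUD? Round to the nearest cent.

Profitable loop is AUD → JPY → GBP → AUD:
AUD 4,936,000.00 ÷ 0.013836 = JPY 356,750,506
JPY 356,750,506 ÷ 137.49 = GBP 2,594,737.84
GBP 2,594,737.84 × 1.9355 = AUD 5,022,115.09
Profit = AUD 5,022,115.09 − AUD 4,936,000.00

Profit: AUD 86,115.09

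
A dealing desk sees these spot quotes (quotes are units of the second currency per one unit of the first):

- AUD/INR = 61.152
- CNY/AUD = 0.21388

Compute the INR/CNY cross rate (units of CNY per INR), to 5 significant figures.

1 INR ÷ 61.152 = 0.0163527 AUD
0.0163527 AUD ÷ 0.21388 = 0.0764573 CNY

INR/CNY = 0.076457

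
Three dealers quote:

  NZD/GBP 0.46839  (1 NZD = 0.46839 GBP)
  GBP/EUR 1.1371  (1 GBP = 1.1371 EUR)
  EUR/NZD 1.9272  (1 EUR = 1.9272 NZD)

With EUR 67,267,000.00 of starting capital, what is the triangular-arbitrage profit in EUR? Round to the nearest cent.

Profit: EUR 1,778,458.87

Profitable loop is EUR → NZD → GBP → EUR:
EUR 67,267,000.00 × 1.9272 = NZD 129,636,962.40
NZD 129,636,962.40 × 0.46839 = GBP 60,720,656.82
GBP 60,720,656.82 × 1.1371 = EUR 69,045,458.87
Profit = EUR 69,045,458.87 − EUR 67,267,000.00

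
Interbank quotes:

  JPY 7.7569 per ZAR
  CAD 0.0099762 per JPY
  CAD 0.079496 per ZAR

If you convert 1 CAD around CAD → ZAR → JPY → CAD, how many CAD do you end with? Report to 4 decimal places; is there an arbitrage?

Around CAD → ZAR → JPY → CAD: 1 ÷ 0.079496 × 7.7569 × 0.0099762 = 0.973437
Product < 1; profitable direction is CAD → JPY → ZAR → CAD.

0.9734 (arbitrage exists)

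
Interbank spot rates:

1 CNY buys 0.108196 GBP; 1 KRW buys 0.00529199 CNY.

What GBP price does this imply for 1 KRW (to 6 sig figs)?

1 KRW × 0.00529199 = 0.00529199 CNY
0.00529199 CNY × 0.108196 = 0.000572572 GBP

KRW/GBP = 0.000572572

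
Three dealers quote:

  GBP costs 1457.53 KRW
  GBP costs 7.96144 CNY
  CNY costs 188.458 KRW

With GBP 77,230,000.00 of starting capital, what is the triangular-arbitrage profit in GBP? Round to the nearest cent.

Profit: GBP 2,271,392.70

Profitable loop is GBP → CNY → KRW → GBP:
GBP 77,230,000.00 × 7.96144 = CNY 614,862,011.20
CNY 614,862,011.20 × 188.458 = KRW 115,875,664,907
KRW 115,875,664,907 ÷ 1457.53 = GBP 79,501,392.70
Profit = GBP 79,501,392.70 − GBP 77,230,000.00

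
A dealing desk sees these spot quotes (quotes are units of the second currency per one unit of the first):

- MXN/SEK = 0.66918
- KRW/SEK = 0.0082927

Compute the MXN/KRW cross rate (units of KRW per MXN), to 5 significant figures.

MXN/KRW = 80.695

1 MXN × 0.66918 = 0.66918 SEK
0.66918 SEK ÷ 0.0082927 = 80.6951 KRW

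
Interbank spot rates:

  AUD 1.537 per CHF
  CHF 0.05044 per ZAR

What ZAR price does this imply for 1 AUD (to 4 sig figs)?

AUD/ZAR = 12.90

1 AUD ÷ 1.537 = 0.650618 CHF
0.650618 CHF ÷ 0.05044 = 12.8989 ZAR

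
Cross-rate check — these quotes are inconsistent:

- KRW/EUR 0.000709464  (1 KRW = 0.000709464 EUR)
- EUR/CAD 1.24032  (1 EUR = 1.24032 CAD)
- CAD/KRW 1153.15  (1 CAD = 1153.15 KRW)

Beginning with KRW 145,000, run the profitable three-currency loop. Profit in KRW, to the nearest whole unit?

Profitable loop is KRW → EUR → CAD → KRW:
KRW 145,000 × 0.000709464 = EUR 102.87
EUR 102.87 × 1.24032 = CAD 127.59
CAD 127.59 × 1153.15 = KRW 147,136
Profit = KRW 147,136 − KRW 145,000

Profit: KRW 2,136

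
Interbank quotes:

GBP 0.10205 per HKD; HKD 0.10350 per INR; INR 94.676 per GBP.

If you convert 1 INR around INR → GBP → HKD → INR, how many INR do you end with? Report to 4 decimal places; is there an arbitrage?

Around INR → GBP → HKD → INR: 1 ÷ 94.676 ÷ 0.10205 ÷ 0.10350 = 1.000016
Product ≈ 1 (deviation 0.002%, within rounding noise).

1.0000 (no arbitrage)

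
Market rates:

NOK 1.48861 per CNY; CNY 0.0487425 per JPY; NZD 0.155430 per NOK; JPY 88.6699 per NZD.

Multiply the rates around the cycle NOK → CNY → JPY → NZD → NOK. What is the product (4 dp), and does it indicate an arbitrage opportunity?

Around NOK → CNY → JPY → NZD → NOK: 1 ÷ 1.48861 ÷ 0.0487425 ÷ 88.6699 ÷ 0.155430 = 1.000000
Product ≈ 1 (deviation 0.000%, within rounding noise).

1.0000 (no arbitrage)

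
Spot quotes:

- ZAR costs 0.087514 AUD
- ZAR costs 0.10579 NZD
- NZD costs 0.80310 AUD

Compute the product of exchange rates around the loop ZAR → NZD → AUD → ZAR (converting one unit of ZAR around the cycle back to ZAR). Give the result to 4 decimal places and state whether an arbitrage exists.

0.9708 (arbitrage exists)

Around ZAR → NZD → AUD → ZAR: 1 × 0.10579 × 0.80310 ÷ 0.087514 = 0.970816
Product < 1; profitable direction is ZAR → AUD → NZD → ZAR.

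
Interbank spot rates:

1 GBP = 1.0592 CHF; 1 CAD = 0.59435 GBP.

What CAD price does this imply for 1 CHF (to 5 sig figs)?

CHF/CAD = 1.5885

1 CHF ÷ 1.0592 = 0.944109 GBP
0.944109 GBP ÷ 0.59435 = 1.58847 CAD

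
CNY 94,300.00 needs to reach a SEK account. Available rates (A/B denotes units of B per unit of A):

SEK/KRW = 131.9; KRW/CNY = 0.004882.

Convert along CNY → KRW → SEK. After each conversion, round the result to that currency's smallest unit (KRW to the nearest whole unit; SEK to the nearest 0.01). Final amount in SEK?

CNY 94,300.00 ÷ 0.004882 = KRW 19,315,854
KRW 19,315,854 ÷ 131.9 = SEK 146,443.17

SEK 146,443.17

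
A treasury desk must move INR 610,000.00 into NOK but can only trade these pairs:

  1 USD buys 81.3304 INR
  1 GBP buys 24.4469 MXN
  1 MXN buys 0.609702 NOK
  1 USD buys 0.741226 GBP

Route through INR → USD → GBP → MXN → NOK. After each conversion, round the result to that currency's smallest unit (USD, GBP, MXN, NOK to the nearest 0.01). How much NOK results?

NOK 82,864.66

INR 610,000.00 ÷ 81.3304 = USD 7,500.27
USD 7,500.27 × 0.741226 = GBP 5,559.40
GBP 5,559.40 × 24.4469 = MXN 135,910.10
MXN 135,910.10 × 0.609702 = NOK 82,864.66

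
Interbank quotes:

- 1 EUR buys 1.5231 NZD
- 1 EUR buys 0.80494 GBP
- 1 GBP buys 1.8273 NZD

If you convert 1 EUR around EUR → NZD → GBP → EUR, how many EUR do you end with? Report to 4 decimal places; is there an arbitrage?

Around EUR → NZD → GBP → EUR: 1 × 1.5231 ÷ 1.8273 ÷ 0.80494 = 1.035512
Product > 1; profitable direction is EUR → NZD → GBP → EUR.

1.0355 (arbitrage exists)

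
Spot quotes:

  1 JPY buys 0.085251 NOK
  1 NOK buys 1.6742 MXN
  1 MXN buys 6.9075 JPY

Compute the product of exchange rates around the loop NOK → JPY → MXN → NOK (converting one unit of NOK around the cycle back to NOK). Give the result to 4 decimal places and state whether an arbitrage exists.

Around NOK → JPY → MXN → NOK: 1 ÷ 0.085251 ÷ 6.9075 ÷ 1.6742 = 1.014314
Product > 1; profitable direction is NOK → JPY → MXN → NOK.

1.0143 (arbitrage exists)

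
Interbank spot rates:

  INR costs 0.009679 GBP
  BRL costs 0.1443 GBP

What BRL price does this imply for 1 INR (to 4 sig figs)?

INR/BRL = 0.06708

1 INR × 0.009679 = 0.009679 GBP
0.009679 GBP ÷ 0.1443 = 0.0670755 BRL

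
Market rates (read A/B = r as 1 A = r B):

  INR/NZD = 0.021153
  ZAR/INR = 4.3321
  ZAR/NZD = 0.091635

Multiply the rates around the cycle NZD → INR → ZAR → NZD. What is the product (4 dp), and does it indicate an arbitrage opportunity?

Around NZD → INR → ZAR → NZD: 1 ÷ 0.021153 ÷ 4.3321 × 0.091635 = 0.999979
Product ≈ 1 (deviation 0.002%, within rounding noise).

1.0000 (no arbitrage)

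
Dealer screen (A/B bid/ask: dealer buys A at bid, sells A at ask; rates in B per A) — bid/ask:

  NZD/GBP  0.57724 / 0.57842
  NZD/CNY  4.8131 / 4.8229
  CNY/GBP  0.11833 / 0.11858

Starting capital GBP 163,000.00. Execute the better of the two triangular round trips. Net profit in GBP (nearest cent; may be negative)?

Best loop GBP → CNY → NZD → GBP:
GBP 163,000.00 ÷ 0.11858 (buy CNY at ask) = CNY 1,374,599.43
CNY 1,374,599.43 ÷ 4.8229 (buy NZD at ask) = NZD 285,015.12
NZD 285,015.12 × 0.57724 (sell NZD at bid) = GBP 164,522.13

Net profit: GBP 1,522.13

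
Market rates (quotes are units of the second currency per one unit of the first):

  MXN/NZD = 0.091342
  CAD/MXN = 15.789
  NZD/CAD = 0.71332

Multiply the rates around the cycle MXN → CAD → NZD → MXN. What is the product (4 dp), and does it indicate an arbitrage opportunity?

Around MXN → CAD → NZD → MXN: 1 ÷ 15.789 ÷ 0.71332 ÷ 0.091342 = 0.972054
Product < 1; profitable direction is MXN → NZD → CAD → MXN.

0.9721 (arbitrage exists)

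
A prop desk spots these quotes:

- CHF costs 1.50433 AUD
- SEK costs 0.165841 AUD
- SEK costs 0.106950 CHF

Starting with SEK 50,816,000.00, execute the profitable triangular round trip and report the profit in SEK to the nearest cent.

Profitable loop is SEK → AUD → CHF → SEK:
SEK 50,816,000.00 × 0.165841 = AUD 8,427,376.26
AUD 8,427,376.26 ÷ 1.50433 = CHF 5,602,079.50
CHF 5,602,079.50 ÷ 0.106950 = SEK 52,380,359.99
Profit = SEK 52,380,359.99 − SEK 50,816,000.00

Profit: SEK 1,564,359.99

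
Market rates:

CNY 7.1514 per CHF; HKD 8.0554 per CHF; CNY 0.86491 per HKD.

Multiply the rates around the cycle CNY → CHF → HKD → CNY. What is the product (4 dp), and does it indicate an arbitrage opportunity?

0.9742 (arbitrage exists)

Around CNY → CHF → HKD → CNY: 1 ÷ 7.1514 × 8.0554 × 0.86491 = 0.974242
Product < 1; profitable direction is CNY → HKD → CHF → CNY.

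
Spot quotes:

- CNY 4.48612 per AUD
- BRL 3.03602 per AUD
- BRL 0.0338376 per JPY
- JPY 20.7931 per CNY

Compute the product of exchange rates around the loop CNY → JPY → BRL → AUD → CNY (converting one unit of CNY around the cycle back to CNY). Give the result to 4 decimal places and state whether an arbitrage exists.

Around CNY → JPY → BRL → AUD → CNY: 1 × 20.7931 × 0.0338376 ÷ 3.03602 × 4.48612 = 1.039645
Product > 1; profitable direction is CNY → JPY → BRL → AUD → CNY.

1.0396 (arbitrage exists)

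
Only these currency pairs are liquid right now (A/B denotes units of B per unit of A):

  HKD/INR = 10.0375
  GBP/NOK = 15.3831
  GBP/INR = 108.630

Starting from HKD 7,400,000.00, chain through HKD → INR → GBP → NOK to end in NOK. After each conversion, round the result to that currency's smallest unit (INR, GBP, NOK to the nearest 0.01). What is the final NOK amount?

NOK 10,518,440.60

HKD 7,400,000.00 × 10.0375 = INR 74,277,500.00
INR 74,277,500.00 ÷ 108.630 = GBP 683,765.99
GBP 683,765.99 × 15.3831 = NOK 10,518,440.60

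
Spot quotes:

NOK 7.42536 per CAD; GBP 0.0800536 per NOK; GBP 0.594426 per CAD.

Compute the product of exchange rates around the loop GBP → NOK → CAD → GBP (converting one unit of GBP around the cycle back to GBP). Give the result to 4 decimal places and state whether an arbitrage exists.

1.0000 (no arbitrage)

Around GBP → NOK → CAD → GBP: 1 ÷ 0.0800536 ÷ 7.42536 × 0.594426 = 0.999999
Product ≈ 1 (deviation 0.000%, within rounding noise).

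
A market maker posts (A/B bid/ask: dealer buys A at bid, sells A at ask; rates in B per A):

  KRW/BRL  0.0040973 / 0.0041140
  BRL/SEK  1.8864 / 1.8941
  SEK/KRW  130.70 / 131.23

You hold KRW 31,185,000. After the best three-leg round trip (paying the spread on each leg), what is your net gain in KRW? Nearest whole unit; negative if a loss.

Best loop KRW → BRL → SEK → KRW:
KRW 31,185,000 × 0.0040973 (sell KRW at bid) = BRL 127,774.30
BRL 127,774.30 × 1.8864 (sell BRL at bid) = SEK 241,033.44
SEK 241,033.44 × 130.70 (sell SEK at bid) = KRW 31,503,071

Net profit: KRW 318,071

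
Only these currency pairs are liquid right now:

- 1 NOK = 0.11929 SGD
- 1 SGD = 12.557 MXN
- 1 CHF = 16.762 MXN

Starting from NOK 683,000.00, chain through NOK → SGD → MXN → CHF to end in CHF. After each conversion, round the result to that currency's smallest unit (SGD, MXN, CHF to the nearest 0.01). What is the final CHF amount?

CHF 61,035.82

NOK 683,000.00 × 0.11929 = SGD 81,475.07
SGD 81,475.07 × 12.557 = MXN 1,023,082.45
MXN 1,023,082.45 ÷ 16.762 = CHF 61,035.82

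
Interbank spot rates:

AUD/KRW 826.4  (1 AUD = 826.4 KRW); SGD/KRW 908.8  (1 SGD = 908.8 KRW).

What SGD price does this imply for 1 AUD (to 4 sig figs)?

AUD/SGD = 0.9093

1 AUD × 826.4 = 826.4 KRW
826.4 KRW ÷ 908.8 = 0.909331 SGD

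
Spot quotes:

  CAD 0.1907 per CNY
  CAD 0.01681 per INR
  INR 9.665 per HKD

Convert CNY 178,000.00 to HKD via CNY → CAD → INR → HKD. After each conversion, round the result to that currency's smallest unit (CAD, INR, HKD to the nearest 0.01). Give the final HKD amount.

HKD 208,930.15

CNY 178,000.00 × 0.1907 = CAD 33,944.60
CAD 33,944.60 ÷ 0.01681 = INR 2,019,309.93
INR 2,019,309.93 ÷ 9.665 = HKD 208,930.15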